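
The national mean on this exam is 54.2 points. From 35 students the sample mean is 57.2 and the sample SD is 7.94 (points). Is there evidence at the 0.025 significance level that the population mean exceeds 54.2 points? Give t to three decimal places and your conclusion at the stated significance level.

H0: μ = 54.2; H1: μ > 54.2 (one-sample t-test, right-tailed).
t = (x̄ − μ₀)/(s/√n) = (57.2 − 54.2)/(7.94/√35) = 2.235
df = n − 1 = 34
p-value = P(T ≥ 2.235) ≈ 0.0160
Since p ≈ 0.0160 < α = 0.025, reject H0; the data support H1.

t = 2.235; reject H0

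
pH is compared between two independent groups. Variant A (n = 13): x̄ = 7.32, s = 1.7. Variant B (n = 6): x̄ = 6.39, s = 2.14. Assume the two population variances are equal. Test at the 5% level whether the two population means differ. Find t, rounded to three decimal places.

Let group 1 = variant A, group 2 = variant B. H0: μ_1 = μ_2; H1: μ_1 ≠ μ_2 (two-sample pooled-variance t-test, two-sided).
s_p² = [(13−1)·1.7² + (6−1)·2.14²]/(13+6−2) = 3.38694
t = (7.32 − 6.39)/√[3.38694·(1/13 + 1/6)] = 1.024
df = n₁ + n₂ − 2 = 17
Two-sided p-value ≈ 0.320
Since p ≈ 0.320 > α = 0.05, fail to reject H0; the data do not provide sufficient evidence against H0.

1.024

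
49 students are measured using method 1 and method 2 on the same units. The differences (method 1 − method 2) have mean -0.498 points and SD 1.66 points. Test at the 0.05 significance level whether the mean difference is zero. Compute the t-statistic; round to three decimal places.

-2.100

H0: μ_d = 0; H1: μ_d ≠ 0 (paired t-test on the differences, two-sided).
t = d̄/(s_d/√n) = -0.498/(1.66/√49) = -2.100
df = n − 1 = 48
Two-sided p-value ≈ 0.041
Since p ≈ 0.041 < α = 0.05, reject H0; the data support H1.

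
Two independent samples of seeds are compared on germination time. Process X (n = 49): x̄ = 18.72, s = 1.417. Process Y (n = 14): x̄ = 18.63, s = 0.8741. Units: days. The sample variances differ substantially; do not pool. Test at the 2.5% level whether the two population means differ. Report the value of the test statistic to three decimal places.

Let group 1 = process X, group 2 = process Y. H0: μ_1 = μ_2; H1: μ_1 ≠ μ_2 (Welch's two-sample t-test, two-sided).
t = (x̄_1 − x̄_2)/√(s_1²/n_1 + s_2²/n_2) = (18.72 − 18.63)/√(1.417²/49 + 0.8741²/14) = 0.291
Welch–Satterthwaite df ≈ 34.57
Two-sided p-value ≈ 0.7727
Since p ≈ 0.7727 > α = 0.025, fail to reject H0; the evidence is not statistically significant.

0.291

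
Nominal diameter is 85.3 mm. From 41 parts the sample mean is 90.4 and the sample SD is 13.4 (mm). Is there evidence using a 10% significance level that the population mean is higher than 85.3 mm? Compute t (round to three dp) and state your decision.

t = 2.437; reject H0

H0: μ = 85.3; H1: μ > 85.3 (one-sample t-test, right-tailed).
t = (x̄ − μ₀)/(s/√n) = (90.4 − 85.3)/(13.4/√41) = 2.437
df = n − 1 = 40
p-value = P(T ≥ 2.437) ≈ 0.010
Since p ≈ 0.010 < α = 0.1, reject H0; the data support H1.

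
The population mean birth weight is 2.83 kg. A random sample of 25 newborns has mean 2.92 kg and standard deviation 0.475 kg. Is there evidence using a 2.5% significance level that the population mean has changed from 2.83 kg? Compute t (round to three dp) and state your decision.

H0: μ = 2.83; H1: μ ≠ 2.83 (one-sample t-test, two-sided).
t = (x̄ − μ₀)/(s/√n) = (2.92 − 2.83)/(0.475/√25) = 0.947
df = n − 1 = 24
Two-sided p-value ≈ 0.3529
Since p ≈ 0.3529 > α = 0.025, fail to reject H0; the evidence is not statistically significant.

t = 0.947; fail to reject H0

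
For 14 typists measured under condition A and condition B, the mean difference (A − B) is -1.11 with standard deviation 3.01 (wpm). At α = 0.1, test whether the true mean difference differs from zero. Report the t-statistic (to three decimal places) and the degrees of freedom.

t = -1.380, df = 13

H0: μ_d = 0; H1: μ_d ≠ 0 (paired t-test on the differences, two-sided).
t = d̄/(s_d/√n) = -1.11/(3.01/√14) = -1.380
df = n − 1 = 13
Two-sided p-value ≈ 0.1909
Since p ≈ 0.1909 > α = 0.1, fail to reject H0; the data do not provide sufficient evidence against H0.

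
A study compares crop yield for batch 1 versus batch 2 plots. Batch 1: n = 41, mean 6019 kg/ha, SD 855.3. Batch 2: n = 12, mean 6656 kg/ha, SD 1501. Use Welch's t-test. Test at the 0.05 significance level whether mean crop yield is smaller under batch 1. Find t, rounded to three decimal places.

Let group 1 = batch 1, group 2 = batch 2. H0: μ_1 = μ_2; H1: μ_1 < μ_2 (Welch's two-sample t-test, left-tailed).
t = (x̄_1 − x̄_2)/√(s_1²/n_1 + s_2²/n_2) = (6019 − 6656)/√(855.3²/41 + 1501²/12) = -1.405
Welch–Satterthwaite df ≈ 13.16
p-value = P(T ≤ -1.405) ≈ 0.0916
Since p ≈ 0.0916 > α = 0.05, fail to reject H0; the evidence is not statistically significant.

-1.405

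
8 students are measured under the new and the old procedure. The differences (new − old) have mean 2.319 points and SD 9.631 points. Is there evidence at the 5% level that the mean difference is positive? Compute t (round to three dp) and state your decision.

t = 0.681; fail to reject H0

H0: μ_d = 0; H1: μ_d > 0 (paired t-test on the differences, right-tailed).
t = d̄/(s_d/√n) = 2.319/(9.631/√8) = 0.681
df = n − 1 = 7
p-value = P(T ≥ 0.681) ≈ 0.2589
Since p ≈ 0.2589 > α = 0.05, fail to reject H0; the evidence is not statistically significant.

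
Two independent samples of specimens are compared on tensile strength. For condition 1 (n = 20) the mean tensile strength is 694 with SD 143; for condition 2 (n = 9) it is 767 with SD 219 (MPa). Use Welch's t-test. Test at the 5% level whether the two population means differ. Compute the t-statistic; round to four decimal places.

Let group 1 = condition 1, group 2 = condition 2. H0: μ_1 = μ_2; H1: μ_1 ≠ μ_2 (Welch's two-sample t-test, two-sided).
t = (x̄_1 − x̄_2)/√(s_1²/n_1 + s_2²/n_2) = (694 − 767)/√(143²/20 + 219²/9) = -0.9160
Welch–Satterthwaite df ≈ 11.19
Two-sided p-value ≈ 0.3790
Since p ≈ 0.3790 > α = 0.05, fail to reject H0; the evidence is not statistically significant.

-0.9160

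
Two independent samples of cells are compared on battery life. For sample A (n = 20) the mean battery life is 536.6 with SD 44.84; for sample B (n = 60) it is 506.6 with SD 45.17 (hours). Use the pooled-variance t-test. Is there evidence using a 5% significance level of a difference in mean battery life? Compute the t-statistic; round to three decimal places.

Let group 1 = sample A, group 2 = sample B. H0: μ_1 = μ_2; H1: μ_1 ≠ μ_2 (two-sample pooled-variance t-test, two-sided).
s_p² = [(20−1)·44.84² + (60−1)·45.17²]/(20+60−2) = 2033.09
t = (536.6 − 506.6)/√[2033.09·(1/20 + 1/60)] = 2.577
df = n₁ + n₂ − 2 = 78
Two-sided p-value ≈ 0.012
Since p ≈ 0.012 < α = 0.05, reject H0; the evidence is statistically significant.

2.577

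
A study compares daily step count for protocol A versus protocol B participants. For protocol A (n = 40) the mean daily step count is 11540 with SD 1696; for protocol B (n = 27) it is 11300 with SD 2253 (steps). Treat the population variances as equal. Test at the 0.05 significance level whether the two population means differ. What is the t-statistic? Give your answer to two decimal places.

0.50

Let group 1 = protocol A, group 2 = protocol B. H0: μ_1 = μ_2; H1: μ_1 ≠ μ_2 (two-sample pooled-variance t-test, two-sided).
s_p² = [(40−1)·1696² + (27−1)·2253²]/(40+27−2) = 3756250
t = (11540 − 11300)/√[3756250·(1/40 + 1/27)] = 0.50
df = n₁ + n₂ − 2 = 65
Two-sided p-value ≈ 0.6207
Since p ≈ 0.6207 > α = 0.05, fail to reject H0; the data do not provide sufficient evidence against H0.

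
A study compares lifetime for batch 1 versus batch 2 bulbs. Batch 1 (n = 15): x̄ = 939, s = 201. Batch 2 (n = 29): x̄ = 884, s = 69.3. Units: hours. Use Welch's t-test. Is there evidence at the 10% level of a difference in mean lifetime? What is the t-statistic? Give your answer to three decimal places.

Let group 1 = batch 1, group 2 = batch 2. H0: μ_1 = μ_2; H1: μ_1 ≠ μ_2 (Welch's two-sample t-test, two-sided).
t = (x̄_1 − x̄_2)/√(s_1²/n_1 + s_2²/n_2) = (939 − 884)/√(201²/15 + 69.3²/29) = 1.029
Welch–Satterthwaite df ≈ 15.74
Two-sided p-value ≈ 0.319
Since p ≈ 0.319 > α = 0.1, fail to reject H0; the data do not provide sufficient evidence against H0.

1.029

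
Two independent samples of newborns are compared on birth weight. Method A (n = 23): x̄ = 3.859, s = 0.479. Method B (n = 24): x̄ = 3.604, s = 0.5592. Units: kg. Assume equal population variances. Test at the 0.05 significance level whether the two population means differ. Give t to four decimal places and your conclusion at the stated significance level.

t = 1.6756; fail to reject H0

Let group 1 = method A, group 2 = method B. H0: μ_1 = μ_2; H1: μ_1 ≠ μ_2 (two-sample pooled-variance t-test, two-sided).
s_p² = [(23−1)·0.479² + (24−1)·0.5592²]/(23+24−2) = 0.271998
t = (3.859 − 3.604)/√[0.271998·(1/23 + 1/24)] = 1.6756
df = n₁ + n₂ − 2 = 45
Two-sided p-value ≈ 0.1007
Since p ≈ 0.1007 > α = 0.05, fail to reject H0; the evidence is not statistically significant.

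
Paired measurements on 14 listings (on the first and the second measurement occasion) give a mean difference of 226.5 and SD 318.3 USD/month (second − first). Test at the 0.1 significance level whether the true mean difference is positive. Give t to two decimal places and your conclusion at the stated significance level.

H0: μ_d = 0; H1: μ_d > 0 (paired t-test on the differences, right-tailed).
t = d̄/(s_d/√n) = 226.5/(318.3/√14) = 2.66
df = n − 1 = 13
p-value = P(T ≥ 2.66) ≈ 0.0098
Since p ≈ 0.0098 < α = 0.1, reject H0; the data support H1.

t = 2.66; reject H0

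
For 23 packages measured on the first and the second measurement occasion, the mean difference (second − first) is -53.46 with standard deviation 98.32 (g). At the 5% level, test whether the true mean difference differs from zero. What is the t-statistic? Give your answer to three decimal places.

H0: μ_d = 0; H1: μ_d ≠ 0 (paired t-test on the differences, two-sided).
t = d̄/(s_d/√n) = -53.46/(98.32/√23) = -2.608
df = n − 1 = 22
Two-sided p-value ≈ 0.0161
Since p ≈ 0.0161 < α = 0.05, reject H0; the evidence is statistically significant.

-2.608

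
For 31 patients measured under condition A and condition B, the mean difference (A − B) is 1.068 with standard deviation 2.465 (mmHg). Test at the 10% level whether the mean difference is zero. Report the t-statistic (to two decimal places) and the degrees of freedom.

H0: μ_d = 0; H1: μ_d ≠ 0 (paired t-test on the differences, two-sided).
t = d̄/(s_d/√n) = 1.068/(2.465/√31) = 2.41
df = n − 1 = 30
Two-sided p-value ≈ 0.0222
Since p ≈ 0.0222 < α = 0.1, reject H0; the data support H1.

t = 2.41, df = 30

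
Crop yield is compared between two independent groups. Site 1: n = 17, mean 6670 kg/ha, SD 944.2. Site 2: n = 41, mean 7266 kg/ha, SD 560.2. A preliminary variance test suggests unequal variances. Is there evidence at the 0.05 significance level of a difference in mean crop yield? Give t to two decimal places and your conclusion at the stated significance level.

t = -2.43; reject H0

Let group 1 = site 1, group 2 = site 2. H0: μ_1 = μ_2; H1: μ_1 ≠ μ_2 (Welch's two-sample t-test, two-sided).
t = (x̄_1 − x̄_2)/√(s_1²/n_1 + s_2²/n_2) = (6670 − 7266)/√(944.2²/17 + 560.2²/41) = -2.43
Welch–Satterthwaite df ≈ 20.83
Two-sided p-value ≈ 0.024
Since p ≈ 0.024 < α = 0.05, reject H0; the data support H1.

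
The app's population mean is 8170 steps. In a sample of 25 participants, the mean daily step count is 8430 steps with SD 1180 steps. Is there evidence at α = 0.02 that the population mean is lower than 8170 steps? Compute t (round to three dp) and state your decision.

H0: μ = 8170; H1: μ < 8170 (one-sample t-test, left-tailed).
t = (x̄ − μ₀)/(s/√n) = (8430 − 8170)/(1180/√25) = 1.102
df = n − 1 = 24
p-value = P(T ≤ 1.102) ≈ 0.8592
Since p ≈ 0.8592 > α = 0.02, fail to reject H0; the evidence is not statistically significant.

t = 1.102; fail to reject H0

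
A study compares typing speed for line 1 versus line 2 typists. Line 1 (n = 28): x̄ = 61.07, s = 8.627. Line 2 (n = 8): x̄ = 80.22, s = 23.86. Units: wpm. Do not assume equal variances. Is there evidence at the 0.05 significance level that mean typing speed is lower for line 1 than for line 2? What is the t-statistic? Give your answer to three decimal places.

-2.229

Let group 1 = line 1, group 2 = line 2. H0: μ_1 = μ_2; H1: μ_1 < μ_2 (Welch's two-sample t-test, left-tailed).
t = (x̄_1 − x̄_2)/√(s_1²/n_1 + s_2²/n_2) = (61.07 − 80.22)/√(8.627²/28 + 23.86²/8) = -2.229
Welch–Satterthwaite df ≈ 7.53
p-value = P(T ≤ -2.229) ≈ 0.0292
Since p ≈ 0.0292 < α = 0.05, reject H0; the evidence is statistically significant.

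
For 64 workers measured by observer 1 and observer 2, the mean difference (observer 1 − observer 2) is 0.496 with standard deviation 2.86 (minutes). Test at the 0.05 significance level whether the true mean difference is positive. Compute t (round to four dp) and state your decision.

H0: μ_d = 0; H1: μ_d > 0 (paired t-test on the differences, right-tailed).
t = d̄/(s_d/√n) = 0.496/(2.86/√64) = 1.3874
df = n − 1 = 63
p-value = P(T ≥ 1.3874) ≈ 0.085
Since p ≈ 0.085 > α = 0.05, fail to reject H0; the data do not provide sufficient evidence against H0.

t = 1.3874; fail to reject H0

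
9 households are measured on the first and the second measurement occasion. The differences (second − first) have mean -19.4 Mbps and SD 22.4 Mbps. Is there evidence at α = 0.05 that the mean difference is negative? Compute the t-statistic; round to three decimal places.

-2.598

H0: μ_d = 0; H1: μ_d < 0 (paired t-test on the differences, left-tailed).
t = d̄/(s_d/√n) = -19.4/(22.4/√9) = -2.598
df = n − 1 = 8
p-value = P(T ≤ -2.598) ≈ 0.0159
Since p ≈ 0.0159 < α = 0.05, reject H0; the evidence is statistically significant.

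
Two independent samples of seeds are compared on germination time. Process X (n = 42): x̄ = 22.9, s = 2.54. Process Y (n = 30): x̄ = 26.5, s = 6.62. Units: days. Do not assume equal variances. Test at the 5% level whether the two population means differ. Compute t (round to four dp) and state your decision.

t = -2.8333; reject H0

Let group 1 = process X, group 2 = process Y. H0: μ_1 = μ_2; H1: μ_1 ≠ μ_2 (Welch's two-sample t-test, two-sided).
t = (x̄_1 − x̄_2)/√(s_1²/n_1 + s_2²/n_2) = (22.9 − 26.5)/√(2.54²/42 + 6.62²/30) = -2.8333
Welch–Satterthwaite df ≈ 35.14
Two-sided p-value ≈ 0.0076
Since p ≈ 0.0076 < α = 0.05, reject H0; the data support H1.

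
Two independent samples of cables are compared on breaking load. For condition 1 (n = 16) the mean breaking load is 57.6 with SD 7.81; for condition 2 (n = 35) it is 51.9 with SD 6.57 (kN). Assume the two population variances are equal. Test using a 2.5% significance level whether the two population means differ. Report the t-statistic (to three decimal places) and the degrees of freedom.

t = 2.709, df = 49

Let group 1 = condition 1, group 2 = condition 2. H0: μ_1 = μ_2; H1: μ_1 ≠ μ_2 (two-sample pooled-variance t-test, two-sided).
s_p² = [(16−1)·7.81² + (35−1)·6.57²]/(16+35−2) = 48.6234
t = (57.6 − 51.9)/√[48.6234·(1/16 + 1/35)] = 2.709
df = n₁ + n₂ − 2 = 49
Two-sided p-value ≈ 0.009
Since p ≈ 0.009 < α = 0.025, reject H0; the data support H1.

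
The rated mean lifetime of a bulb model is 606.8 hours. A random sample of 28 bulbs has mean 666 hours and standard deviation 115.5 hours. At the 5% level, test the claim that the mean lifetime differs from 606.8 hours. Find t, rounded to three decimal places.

2.712

H0: μ = 606.8; H1: μ ≠ 606.8 (one-sample t-test, two-sided).
t = (x̄ − μ₀)/(s/√n) = (666 − 606.8)/(115.5/√28) = 2.712
df = n − 1 = 27
Two-sided p-value ≈ 0.011
Since p ≈ 0.011 < α = 0.05, reject H0; the evidence is statistically significant.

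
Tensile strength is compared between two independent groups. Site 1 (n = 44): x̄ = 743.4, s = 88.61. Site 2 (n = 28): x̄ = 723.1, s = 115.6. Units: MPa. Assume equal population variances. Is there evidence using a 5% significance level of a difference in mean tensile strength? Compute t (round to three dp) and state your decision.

Let group 1 = site 1, group 2 = site 2. H0: μ_1 = μ_2; H1: μ_1 ≠ μ_2 (two-sample pooled-variance t-test, two-sided).
s_p² = [(44−1)·88.61² + (28−1)·115.6²]/(44+28−2) = 9977.65
t = (743.4 − 723.1)/√[9977.65·(1/44 + 1/28)] = 0.841
df = n₁ + n₂ − 2 = 70
Two-sided p-value ≈ 0.403
Since p ≈ 0.403 > α = 0.05, fail to reject H0; the data do not provide sufficient evidence against H0.

t = 0.841; fail to reject H0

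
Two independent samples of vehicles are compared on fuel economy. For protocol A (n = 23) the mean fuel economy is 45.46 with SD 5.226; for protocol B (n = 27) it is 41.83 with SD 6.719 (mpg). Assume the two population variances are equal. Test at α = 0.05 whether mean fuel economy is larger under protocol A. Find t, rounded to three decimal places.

Let group 1 = protocol A, group 2 = protocol B. H0: μ_1 = μ_2; H1: μ_1 > μ_2 (two-sample pooled-variance t-test, right-tailed).
s_p² = [(23−1)·5.226² + (27−1)·6.719²]/(23+27−2) = 36.9711
t = (45.46 − 41.83)/√[36.9711·(1/23 + 1/27)] = 2.104
df = n₁ + n₂ − 2 = 48
p-value = P(T ≥ 2.104) ≈ 0.0203
Since p ≈ 0.0203 < α = 0.05, reject H0; the data support H1.

2.104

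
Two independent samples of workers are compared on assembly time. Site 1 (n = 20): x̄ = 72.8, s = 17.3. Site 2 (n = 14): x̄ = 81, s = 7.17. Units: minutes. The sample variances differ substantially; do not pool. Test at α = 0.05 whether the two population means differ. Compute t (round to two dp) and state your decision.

t = -1.90; fail to reject H0

Let group 1 = site 1, group 2 = site 2. H0: μ_1 = μ_2; H1: μ_1 ≠ μ_2 (Welch's two-sample t-test, two-sided).
t = (x̄_1 − x̄_2)/√(s_1²/n_1 + s_2²/n_2) = (72.8 − 81)/√(17.3²/20 + 7.17²/14) = -1.90
Welch–Satterthwaite df ≈ 27.09
Two-sided p-value ≈ 0.068
Since p ≈ 0.068 > α = 0.05, fail to reject H0; the evidence is not statistically significant.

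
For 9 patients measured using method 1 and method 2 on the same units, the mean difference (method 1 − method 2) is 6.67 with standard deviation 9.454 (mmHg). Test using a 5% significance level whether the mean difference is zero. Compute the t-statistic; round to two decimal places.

2.12

H0: μ_d = 0; H1: μ_d ≠ 0 (paired t-test on the differences, two-sided).
t = d̄/(s_d/√n) = 6.67/(9.454/√9) = 2.12
df = n − 1 = 8
Two-sided p-value ≈ 0.0672
Since p ≈ 0.0672 > α = 0.05, fail to reject H0; the data do not provide sufficient evidence against H0.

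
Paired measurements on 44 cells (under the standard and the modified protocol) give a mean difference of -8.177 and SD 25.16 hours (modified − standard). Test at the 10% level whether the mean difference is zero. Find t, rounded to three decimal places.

H0: μ_d = 0; H1: μ_d ≠ 0 (paired t-test on the differences, two-sided).
t = d̄/(s_d/√n) = -8.177/(25.16/√44) = -2.156
df = n − 1 = 43
Two-sided p-value ≈ 0.0367
Since p ≈ 0.0367 < α = 0.1, reject H0; the evidence is statistically significant.

-2.156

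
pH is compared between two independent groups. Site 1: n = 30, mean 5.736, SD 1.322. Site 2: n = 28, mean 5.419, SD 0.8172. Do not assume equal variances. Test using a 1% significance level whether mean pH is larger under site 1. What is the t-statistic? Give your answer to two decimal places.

Let group 1 = site 1, group 2 = site 2. H0: μ_1 = μ_2; H1: μ_1 > μ_2 (Welch's two-sample t-test, right-tailed).
t = (x̄_1 − x̄_2)/√(s_1²/n_1 + s_2²/n_2) = (5.736 − 5.419)/√(1.322²/30 + 0.8172²/28) = 1.11
Welch–Satterthwaite df ≈ 48.82
p-value = P(T ≥ 1.11) ≈ 0.137
Since p ≈ 0.137 > α = 0.01, fail to reject H0; the evidence is not statistically significant.

1.11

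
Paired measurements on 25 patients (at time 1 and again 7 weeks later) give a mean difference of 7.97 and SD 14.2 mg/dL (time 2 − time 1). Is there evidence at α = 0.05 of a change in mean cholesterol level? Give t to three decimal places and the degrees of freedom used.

H0: μ_d = 0; H1: μ_d ≠ 0 (paired t-test on the differences, two-sided).
t = d̄/(s_d/√n) = 7.97/(14.2/√25) = 2.806
df = n − 1 = 24
Two-sided p-value ≈ 0.0098
Since p ≈ 0.0098 < α = 0.05, reject H0; the data support H1.

t = 2.806, df = 24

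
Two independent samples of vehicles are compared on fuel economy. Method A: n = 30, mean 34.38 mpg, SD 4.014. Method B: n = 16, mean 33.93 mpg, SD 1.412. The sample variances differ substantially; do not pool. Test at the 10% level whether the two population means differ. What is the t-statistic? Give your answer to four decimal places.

0.5532

Let group 1 = method A, group 2 = method B. H0: μ_1 = μ_2; H1: μ_1 ≠ μ_2 (Welch's two-sample t-test, two-sided).
t = (x̄_1 − x̄_2)/√(s_1²/n_1 + s_2²/n_2) = (34.38 − 33.93)/√(4.014²/30 + 1.412²/16) = 0.5532
Welch–Satterthwaite df ≈ 39.87
Two-sided p-value ≈ 0.583
Since p ≈ 0.583 > α = 0.1, fail to reject H0; the evidence is not statistically significant.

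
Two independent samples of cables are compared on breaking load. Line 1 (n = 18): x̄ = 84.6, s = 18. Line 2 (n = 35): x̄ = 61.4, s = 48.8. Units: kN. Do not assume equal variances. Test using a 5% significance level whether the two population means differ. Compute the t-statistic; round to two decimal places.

2.50

Let group 1 = line 1, group 2 = line 2. H0: μ_1 = μ_2; H1: μ_1 ≠ μ_2 (Welch's two-sample t-test, two-sided).
t = (x̄_1 − x̄_2)/√(s_1²/n_1 + s_2²/n_2) = (84.6 − 61.4)/√(18²/18 + 48.8²/35) = 2.50
Welch–Satterthwaite df ≈ 47.69
Two-sided p-value ≈ 0.016
Since p ≈ 0.016 < α = 0.05, reject H0; the data support H1.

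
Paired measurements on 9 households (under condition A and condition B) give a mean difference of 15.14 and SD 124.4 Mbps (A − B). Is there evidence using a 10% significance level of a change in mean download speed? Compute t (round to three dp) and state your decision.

H0: μ_d = 0; H1: μ_d ≠ 0 (paired t-test on the differences, two-sided).
t = d̄/(s_d/√n) = 15.14/(124.4/√9) = 0.365
df = n − 1 = 8
Two-sided p-value ≈ 0.724
Since p ≈ 0.724 > α = 0.1, fail to reject H0; the evidence is not statistically significant.

t = 0.365; fail to reject H0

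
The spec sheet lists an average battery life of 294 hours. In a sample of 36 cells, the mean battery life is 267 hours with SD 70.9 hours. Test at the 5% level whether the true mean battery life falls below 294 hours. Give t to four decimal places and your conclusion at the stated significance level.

H0: μ = 294; H1: μ < 294 (one-sample t-test, left-tailed).
t = (x̄ − μ₀)/(s/√n) = (267 − 294)/(70.9/√36) = -2.2849
df = n − 1 = 35
p-value = P(T ≤ -2.2849) ≈ 0.014
Since p ≈ 0.014 < α = 0.05, reject H0; the data support H1.

t = -2.2849; reject H0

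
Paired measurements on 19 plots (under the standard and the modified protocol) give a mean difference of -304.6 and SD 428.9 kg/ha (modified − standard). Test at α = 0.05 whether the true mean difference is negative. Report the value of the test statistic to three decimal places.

H0: μ_d = 0; H1: μ_d < 0 (paired t-test on the differences, left-tailed).
t = d̄/(s_d/√n) = -304.6/(428.9/√19) = -3.096
df = n − 1 = 18
p-value = P(T ≤ -3.096) ≈ 0.003
Since p ≈ 0.003 < α = 0.05, reject H0; the evidence is statistically significant.

-3.096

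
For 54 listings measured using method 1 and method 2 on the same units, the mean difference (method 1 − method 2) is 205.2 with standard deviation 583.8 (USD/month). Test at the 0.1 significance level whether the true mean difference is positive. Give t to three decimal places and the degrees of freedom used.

H0: μ_d = 0; H1: μ_d > 0 (paired t-test on the differences, right-tailed).
t = d̄/(s_d/√n) = 205.2/(583.8/√54) = 2.583
df = n − 1 = 53
p-value = P(T ≥ 2.583) ≈ 0.0063
Since p ≈ 0.0063 < α = 0.1, reject H0; the evidence is statistically significant.

t = 2.583, df = 53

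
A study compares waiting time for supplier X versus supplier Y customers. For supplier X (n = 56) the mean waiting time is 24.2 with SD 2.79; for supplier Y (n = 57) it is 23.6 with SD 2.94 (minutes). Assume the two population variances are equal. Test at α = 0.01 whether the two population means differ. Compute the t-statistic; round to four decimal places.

Let group 1 = supplier X, group 2 = supplier Y. H0: μ_1 = μ_2; H1: μ_1 ≠ μ_2 (two-sample pooled-variance t-test, two-sided).
s_p² = [(56−1)·2.79² + (57−1)·2.94²]/(56+57−2) = 8.21772
t = (24.2 − 23.6)/√[8.21772·(1/56 + 1/57)] = 1.1124
df = n₁ + n₂ − 2 = 111
Two-sided p-value ≈ 0.2684
Since p ≈ 0.2684 > α = 0.01, fail to reject H0; the evidence is not statistically significant.

1.1124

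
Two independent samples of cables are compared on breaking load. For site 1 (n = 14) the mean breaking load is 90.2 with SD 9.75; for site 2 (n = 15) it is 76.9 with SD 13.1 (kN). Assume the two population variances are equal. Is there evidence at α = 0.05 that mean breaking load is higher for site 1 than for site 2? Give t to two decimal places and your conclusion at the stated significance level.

Let group 1 = site 1, group 2 = site 2. H0: μ_1 = μ_2; H1: μ_1 > μ_2 (two-sample pooled-variance t-test, right-tailed).
s_p² = [(14−1)·9.75² + (15−1)·13.1²]/(14+15−2) = 134.754
t = (90.2 − 76.9)/√[134.754·(1/14 + 1/15)] = 3.08
df = n₁ + n₂ − 2 = 27
p-value = P(T ≥ 3.08) ≈ 0.002
Since p ≈ 0.002 < α = 0.05, reject H0; the evidence is statistically significant.

t = 3.08; reject H0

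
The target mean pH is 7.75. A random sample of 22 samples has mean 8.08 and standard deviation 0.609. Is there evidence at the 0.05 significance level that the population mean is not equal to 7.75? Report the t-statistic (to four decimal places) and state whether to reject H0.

H0: μ = 7.75; H1: μ ≠ 7.75 (one-sample t-test, two-sided).
t = (x̄ − μ₀)/(s/√n) = (8.08 − 7.75)/(0.609/√22) = 2.5416
df = n − 1 = 21
Two-sided p-value ≈ 0.019
Since p ≈ 0.019 < α = 0.05, reject H0; the data support H1.

t = 2.5416; reject H0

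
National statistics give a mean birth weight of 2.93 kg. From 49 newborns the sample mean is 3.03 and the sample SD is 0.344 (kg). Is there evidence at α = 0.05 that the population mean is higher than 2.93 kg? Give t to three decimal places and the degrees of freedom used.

t = 2.035, df = 48

H0: μ = 2.93; H1: μ > 2.93 (one-sample t-test, right-tailed).
t = (x̄ − μ₀)/(s/√n) = (3.03 − 2.93)/(0.344/√49) = 2.035
df = n − 1 = 48
p-value = P(T ≥ 2.035) ≈ 0.0237
Since p ≈ 0.0237 < α = 0.05, reject H0; the evidence is statistically significant.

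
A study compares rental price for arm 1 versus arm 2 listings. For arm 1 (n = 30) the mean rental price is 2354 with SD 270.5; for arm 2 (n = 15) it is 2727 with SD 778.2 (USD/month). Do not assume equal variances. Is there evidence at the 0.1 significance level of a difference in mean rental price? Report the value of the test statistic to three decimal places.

-1.803

Let group 1 = arm 1, group 2 = arm 2. H0: μ_1 = μ_2; H1: μ_1 ≠ μ_2 (Welch's two-sample t-test, two-sided).
t = (x̄_1 − x̄_2)/√(s_1²/n_1 + s_2²/n_2) = (2354 − 2727)/√(270.5²/30 + 778.2²/15) = -1.803
Welch–Satterthwaite df ≈ 15.71
Two-sided p-value ≈ 0.0906
Since p ≈ 0.0906 < α = 0.1, reject H0; the evidence is statistically significant.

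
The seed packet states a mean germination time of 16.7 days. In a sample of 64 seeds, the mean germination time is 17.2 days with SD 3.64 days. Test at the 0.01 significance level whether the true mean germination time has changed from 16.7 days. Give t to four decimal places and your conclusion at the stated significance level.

t = 1.0989; fail to reject H0

H0: μ = 16.7; H1: μ ≠ 16.7 (one-sample t-test, two-sided).
t = (x̄ − μ₀)/(s/√n) = (17.2 − 16.7)/(3.64/√64) = 1.0989
df = n − 1 = 63
Two-sided p-value ≈ 0.2760
Since p ≈ 0.2760 > α = 0.01, fail to reject H0; the data do not provide sufficient evidence against H0.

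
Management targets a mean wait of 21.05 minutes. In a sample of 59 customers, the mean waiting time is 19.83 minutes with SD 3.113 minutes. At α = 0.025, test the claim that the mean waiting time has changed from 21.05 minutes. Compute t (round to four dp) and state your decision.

t = -3.0103; reject H0

H0: μ = 21.05; H1: μ ≠ 21.05 (one-sample t-test, two-sided).
t = (x̄ − μ₀)/(s/√n) = (19.83 − 21.05)/(3.113/√59) = -3.0103
df = n − 1 = 58
Two-sided p-value ≈ 0.0039
Since p ≈ 0.0039 < α = 0.025, reject H0; the data support H1.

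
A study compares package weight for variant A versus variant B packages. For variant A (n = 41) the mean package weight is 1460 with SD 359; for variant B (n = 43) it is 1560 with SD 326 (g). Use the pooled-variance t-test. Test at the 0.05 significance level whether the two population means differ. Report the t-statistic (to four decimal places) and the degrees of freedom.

t = -1.3376, df = 82

Let group 1 = variant A, group 2 = variant B. H0: μ_1 = μ_2; H1: μ_1 ≠ μ_2 (two-sample pooled-variance t-test, two-sided).
s_p² = [(41−1)·359² + (43−1)·326²]/(41+43−2) = 117303
t = (1460 − 1560)/√[117303·(1/41 + 1/43)] = -1.3376
df = n₁ + n₂ − 2 = 82
Two-sided p-value ≈ 0.185
Since p ≈ 0.185 > α = 0.05, fail to reject H0; the data do not provide sufficient evidence against H0.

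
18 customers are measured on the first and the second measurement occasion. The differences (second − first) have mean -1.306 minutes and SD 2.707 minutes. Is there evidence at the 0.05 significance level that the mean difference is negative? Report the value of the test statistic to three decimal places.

H0: μ_d = 0; H1: μ_d < 0 (paired t-test on the differences, left-tailed).
t = d̄/(s_d/√n) = -1.306/(2.707/√18) = -2.047
df = n − 1 = 17
p-value = P(T ≤ -2.047) ≈ 0.0282
Since p ≈ 0.0282 < α = 0.05, reject H0; the data support H1.

-2.047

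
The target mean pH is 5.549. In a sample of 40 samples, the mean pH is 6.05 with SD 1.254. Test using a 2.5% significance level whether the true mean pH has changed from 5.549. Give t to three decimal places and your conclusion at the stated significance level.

t = 2.527; reject H0

H0: μ = 5.549; H1: μ ≠ 5.549 (one-sample t-test, two-sided).
t = (x̄ − μ₀)/(s/√n) = (6.05 − 5.549)/(1.254/√40) = 2.527
df = n − 1 = 39
Two-sided p-value ≈ 0.0157
Since p ≈ 0.0157 < α = 0.025, reject H0; the evidence is statistically significant.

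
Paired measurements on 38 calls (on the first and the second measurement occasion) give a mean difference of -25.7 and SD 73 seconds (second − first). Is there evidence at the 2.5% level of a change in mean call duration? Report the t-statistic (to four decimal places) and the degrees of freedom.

t = -2.1702, df = 37

H0: μ_d = 0; H1: μ_d ≠ 0 (paired t-test on the differences, two-sided).
t = d̄/(s_d/√n) = -25.7/(73/√38) = -2.1702
df = n − 1 = 37
Two-sided p-value ≈ 0.0365
Since p ≈ 0.0365 > α = 0.025, fail to reject H0; the evidence is not statistically significant.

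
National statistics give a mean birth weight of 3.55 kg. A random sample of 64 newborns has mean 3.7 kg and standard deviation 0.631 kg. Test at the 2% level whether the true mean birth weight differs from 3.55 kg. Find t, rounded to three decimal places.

1.902

H0: μ = 3.55; H1: μ ≠ 3.55 (one-sample t-test, two-sided).
t = (x̄ − μ₀)/(s/√n) = (3.7 − 3.55)/(0.631/√64) = 1.902
df = n − 1 = 63
Two-sided p-value ≈ 0.062
Since p ≈ 0.062 > α = 0.02, fail to reject H0; the evidence is not statistically significant.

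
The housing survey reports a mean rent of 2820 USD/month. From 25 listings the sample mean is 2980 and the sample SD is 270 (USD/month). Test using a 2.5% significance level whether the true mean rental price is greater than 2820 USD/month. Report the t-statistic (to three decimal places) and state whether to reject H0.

H0: μ = 2820; H1: μ > 2820 (one-sample t-test, right-tailed).
t = (x̄ − μ₀)/(s/√n) = (2980 − 2820)/(270/√25) = 2.963
df = n − 1 = 24
p-value = P(T ≥ 2.963) ≈ 0.003
Since p ≈ 0.003 < α = 0.025, reject H0; the evidence is statistically significant.

t = 2.963; reject H0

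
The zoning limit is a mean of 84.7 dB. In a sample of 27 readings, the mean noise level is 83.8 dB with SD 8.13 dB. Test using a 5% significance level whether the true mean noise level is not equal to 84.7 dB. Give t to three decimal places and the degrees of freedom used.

t = -0.575, df = 26

H0: μ = 84.7; H1: μ ≠ 84.7 (one-sample t-test, two-sided).
t = (x̄ − μ₀)/(s/√n) = (83.8 − 84.7)/(8.13/√27) = -0.575
df = n − 1 = 26
Two-sided p-value ≈ 0.570
Since p ≈ 0.570 > α = 0.05, fail to reject H0; the data do not provide sufficient evidence against H0.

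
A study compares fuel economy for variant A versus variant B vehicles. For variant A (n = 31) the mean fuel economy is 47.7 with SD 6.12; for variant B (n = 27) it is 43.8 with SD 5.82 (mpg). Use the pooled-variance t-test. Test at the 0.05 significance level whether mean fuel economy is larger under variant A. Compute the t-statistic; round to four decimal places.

2.4764

Let group 1 = variant A, group 2 = variant B. H0: μ_1 = μ_2; H1: μ_1 > μ_2 (two-sample pooled-variance t-test, right-tailed).
s_p² = [(31−1)·6.12² + (27−1)·5.82²]/(31+27−2) = 35.7913
t = (47.7 − 43.8)/√[35.7913·(1/31 + 1/27)] = 2.4764
df = n₁ + n₂ − 2 = 56
p-value = P(T ≥ 2.4764) ≈ 0.008
Since p ≈ 0.008 < α = 0.05, reject H0; the evidence is statistically significant.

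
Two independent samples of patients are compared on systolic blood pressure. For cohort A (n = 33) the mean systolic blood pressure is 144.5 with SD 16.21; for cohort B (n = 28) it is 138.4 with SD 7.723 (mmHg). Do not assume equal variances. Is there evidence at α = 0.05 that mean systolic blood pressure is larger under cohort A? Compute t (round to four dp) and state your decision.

Let group 1 = cohort A, group 2 = cohort B. H0: μ_1 = μ_2; H1: μ_1 > μ_2 (Welch's two-sample t-test, right-tailed).
t = (x̄_1 − x̄_2)/√(s_1²/n_1 + s_2²/n_2) = (144.5 − 138.4)/√(16.21²/33 + 7.723²/28) = 1.9201
Welch–Satterthwaite df ≈ 47.39
p-value = P(T ≥ 1.9201) ≈ 0.030
Since p ≈ 0.030 < α = 0.05, reject H0; the evidence is statistically significant.

t = 1.9201; reject H0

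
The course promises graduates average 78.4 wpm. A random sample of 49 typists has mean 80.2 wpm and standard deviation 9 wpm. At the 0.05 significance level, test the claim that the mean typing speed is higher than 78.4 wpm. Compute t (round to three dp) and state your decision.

t = 1.400; fail to reject H0

H0: μ = 78.4; H1: μ > 78.4 (one-sample t-test, right-tailed).
t = (x̄ − μ₀)/(s/√n) = (80.2 − 78.4)/(9/√49) = 1.400
df = n − 1 = 48
p-value = P(T ≥ 1.400) ≈ 0.084
Since p ≈ 0.084 > α = 0.05, fail to reject H0; the data do not provide sufficient evidence against H0.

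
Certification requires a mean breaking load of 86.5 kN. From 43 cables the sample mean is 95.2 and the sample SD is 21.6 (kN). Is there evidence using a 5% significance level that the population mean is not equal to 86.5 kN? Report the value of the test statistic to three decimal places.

2.641

H0: μ = 86.5; H1: μ ≠ 86.5 (one-sample t-test, two-sided).
t = (x̄ − μ₀)/(s/√n) = (95.2 − 86.5)/(21.6/√43) = 2.641
df = n − 1 = 42
Two-sided p-value ≈ 0.012
Since p ≈ 0.012 < α = 0.05, reject H0; the evidence is statistically significant.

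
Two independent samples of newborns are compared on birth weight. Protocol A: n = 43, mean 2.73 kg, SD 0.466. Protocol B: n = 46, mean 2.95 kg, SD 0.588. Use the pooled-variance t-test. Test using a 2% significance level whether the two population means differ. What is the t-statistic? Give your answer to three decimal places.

-1.947

Let group 1 = protocol A, group 2 = protocol B. H0: μ_1 = μ_2; H1: μ_1 ≠ μ_2 (two-sample pooled-variance t-test, two-sided).
s_p² = [(43−1)·0.466² + (46−1)·0.588²]/(43+46−2) = 0.283667
t = (2.73 − 2.95)/√[0.283667·(1/43 + 1/46)] = -1.947
df = n₁ + n₂ − 2 = 87
Two-sided p-value ≈ 0.055
Since p ≈ 0.055 > α = 0.02, fail to reject H0; the data do not provide sufficient evidence against H0.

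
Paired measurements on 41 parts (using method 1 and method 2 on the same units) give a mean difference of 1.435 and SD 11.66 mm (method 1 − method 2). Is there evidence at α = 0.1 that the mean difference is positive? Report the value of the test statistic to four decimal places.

0.7880

H0: μ_d = 0; H1: μ_d > 0 (paired t-test on the differences, right-tailed).
t = d̄/(s_d/√n) = 1.435/(11.66/√41) = 0.7880
df = n − 1 = 40
p-value = P(T ≥ 0.7880) ≈ 0.2177
Since p ≈ 0.2177 > α = 0.1, fail to reject H0; the data do not provide sufficient evidence against H0.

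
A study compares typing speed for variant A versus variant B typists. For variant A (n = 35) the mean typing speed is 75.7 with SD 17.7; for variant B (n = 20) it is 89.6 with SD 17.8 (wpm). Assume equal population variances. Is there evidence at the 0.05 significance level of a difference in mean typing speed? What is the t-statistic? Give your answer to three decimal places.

Let group 1 = variant A, group 2 = variant B. H0: μ_1 = μ_2; H1: μ_1 ≠ μ_2 (two-sample pooled-variance t-test, two-sided).
s_p² = [(35−1)·17.7² + (20−1)·17.8²]/(35+20−2) = 314.563
t = (75.7 − 89.6)/√[314.563·(1/35 + 1/20)] = -2.796
df = n₁ + n₂ − 2 = 53
Two-sided p-value ≈ 0.0072
Since p ≈ 0.0072 < α = 0.05, reject H0; the data support H1.

-2.796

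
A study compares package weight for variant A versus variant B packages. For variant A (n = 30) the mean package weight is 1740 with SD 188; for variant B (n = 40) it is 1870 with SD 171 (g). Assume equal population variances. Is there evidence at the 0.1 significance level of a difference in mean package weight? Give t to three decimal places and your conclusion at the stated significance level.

Let group 1 = variant A, group 2 = variant B. H0: μ_1 = μ_2; H1: μ_1 ≠ μ_2 (two-sample pooled-variance t-test, two-sided).
s_p² = [(30−1)·188² + (40−1)·171²]/(30+40−2) = 31843.8
t = (1740 − 1870)/√[31843.8·(1/30 + 1/40)] = -3.016
df = n₁ + n₂ − 2 = 68
Two-sided p-value ≈ 0.004
Since p ≈ 0.004 < α = 0.1, reject H0; the data support H1.

t = -3.016; reject H0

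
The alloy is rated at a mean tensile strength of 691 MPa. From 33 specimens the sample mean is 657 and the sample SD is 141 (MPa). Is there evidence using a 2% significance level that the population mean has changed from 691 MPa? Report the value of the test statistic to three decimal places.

-1.385

H0: μ = 691; H1: μ ≠ 691 (one-sample t-test, two-sided).
t = (x̄ − μ₀)/(s/√n) = (657 − 691)/(141/√33) = -1.385
df = n − 1 = 32
Two-sided p-value ≈ 0.176
Since p ≈ 0.176 > α = 0.02, fail to reject H0; the evidence is not statistically significant.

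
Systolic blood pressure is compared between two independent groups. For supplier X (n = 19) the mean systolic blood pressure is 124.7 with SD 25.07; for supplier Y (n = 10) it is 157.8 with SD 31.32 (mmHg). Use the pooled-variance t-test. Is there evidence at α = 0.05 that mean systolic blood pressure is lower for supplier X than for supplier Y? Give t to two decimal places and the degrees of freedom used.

t = -3.10, df = 27

Let group 1 = supplier X, group 2 = supplier Y. H0: μ_1 = μ_2; H1: μ_1 < μ_2 (two-sample pooled-variance t-test, left-tailed).
s_p² = [(19−1)·25.07² + (10−1)·31.32²]/(19+10−2) = 745.984
t = (124.7 − 157.8)/√[745.984·(1/19 + 1/10)] = -3.10
df = n₁ + n₂ − 2 = 27
p-value = P(T ≤ -3.10) ≈ 0.0022
Since p ≈ 0.0022 < α = 0.05, reject H0; the evidence is statistically significant.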